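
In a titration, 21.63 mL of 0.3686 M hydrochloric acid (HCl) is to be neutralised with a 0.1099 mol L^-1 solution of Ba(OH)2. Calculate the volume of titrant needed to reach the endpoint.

36.3 mL

n(HCl) = 0.3686 mol/L x 0.02163 L = 0.007973 mol.
The neutralisation is 2 HCl : 1 Ba(OH)2, so n(Ba(OH)2) = 0.007973 x 1/2 = 0.003986 mol.
V(Ba(OH)2) = 0.003986 / 0.1099 = 0.03627 L = 36.3 mL.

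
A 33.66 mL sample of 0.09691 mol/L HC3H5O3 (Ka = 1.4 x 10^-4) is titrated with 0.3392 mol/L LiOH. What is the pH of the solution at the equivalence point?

8.37

n(HC3H5O3) = 0.09691 x 0.03366 = 0.003262 mol; V(LiOH) at equivalence = 0.003262/0.3392 = 0.009617 L.
At equivalence all the acid is converted to C3H5O3-; total volume = 0.03366 + 0.009617 = 0.04328 L, so [C3H5O3-] = 0.003262/0.04328 = 0.07538 M.
Kb = Kw/Ka = 1.0e-14 / 1.4 x 10^-4 = 7.14e-11.
[OH^-] = sqrt(Kb x [C3H5O3-]) = sqrt(7.14e-11 x 0.07538) = 2.32e-6 M.
pOH = 5.63, so pH = 14.00 - 5.63 = 8.37.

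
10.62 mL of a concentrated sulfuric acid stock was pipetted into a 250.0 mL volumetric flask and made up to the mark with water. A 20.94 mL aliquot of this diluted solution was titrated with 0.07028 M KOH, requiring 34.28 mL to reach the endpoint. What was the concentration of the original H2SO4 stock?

n(KOH) = 0.07028 x 0.03428 = 0.002409 mol.
n(H2SO4) in the aliquot = 0.002409 x 1/2 = 0.001205 mol.
[diluted H2SO4] = 0.001205 / 0.02094 = 0.05753 M.
Dilution factor = 250.0/10.62 = 23.54, so [stock] = 0.05753 x 23.54 = 1.35 M.

1.35 M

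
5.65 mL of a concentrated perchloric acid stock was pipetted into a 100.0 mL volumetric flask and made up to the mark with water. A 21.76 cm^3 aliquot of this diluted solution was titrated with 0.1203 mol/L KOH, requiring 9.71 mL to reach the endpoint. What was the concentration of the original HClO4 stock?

0.950 M

n(KOH) = 0.1203 x 0.009710 = 0.001168 mol.
n(HClO4) in the aliquot = 0.001168 mol.
[diluted HClO4] = 0.001168 / 0.02176 = 0.05368 M.
Dilution factor = 100.0/5.650 = 17.70, so [stock] = 0.05368 x 17.70 = 0.950 M.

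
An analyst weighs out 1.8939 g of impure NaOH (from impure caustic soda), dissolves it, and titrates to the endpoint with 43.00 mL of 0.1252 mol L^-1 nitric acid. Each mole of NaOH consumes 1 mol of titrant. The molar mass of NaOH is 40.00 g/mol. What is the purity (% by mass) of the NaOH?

n(HNO3) = 0.1252 x 0.04300 = 0.005384 mol.
n(NaOH) = 0.005384 / 1 = 0.005384 mol.
mass of NaOH = 0.005384 x 40.00 = 0.2153 g.
% purity = 0.2153 / 1.8939 x 100 = 11.4%.

11.4%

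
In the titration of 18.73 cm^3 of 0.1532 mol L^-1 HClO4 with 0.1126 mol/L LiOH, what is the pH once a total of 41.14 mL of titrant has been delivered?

12.47

n(acid) = 0.1532 x 0.01873 = 0.002869 mol; n(LiOH) added = 0.1126 x 0.04114 = 0.004632 mol.
Base is in excess by 0.004632 - 0.002869 = 0.001763 mol in a total volume of 0.05987 L.
[OH^-] = 0.001763/0.05987 = 0.02945 M, so pOH = 1.53 and pH = 14.00 - 1.53 = 12.47.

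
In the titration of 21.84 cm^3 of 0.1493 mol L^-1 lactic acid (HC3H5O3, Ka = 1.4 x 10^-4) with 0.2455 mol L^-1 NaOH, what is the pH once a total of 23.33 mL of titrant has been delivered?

n(acid) = 0.1493 x 0.02184 = 0.003261 mol; n(NaOH) added = 0.2455 x 0.02333 = 0.005728 mol.
Base is in excess by 0.005728 - 0.003261 = 0.002467 mol in a total volume of 0.04517 L.
[OH^-] = 0.002467/0.04517 = 0.05461 M, so pOH = 1.26 and pH = 14.00 - 1.26 = 12.74.

12.74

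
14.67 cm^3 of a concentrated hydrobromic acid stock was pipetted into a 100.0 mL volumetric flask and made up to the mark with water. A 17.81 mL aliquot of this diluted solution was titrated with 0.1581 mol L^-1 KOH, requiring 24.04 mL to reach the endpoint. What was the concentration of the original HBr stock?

n(KOH) = 0.1581 x 0.02404 = 0.003801 mol.
n(HBr) in the aliquot = 0.003801 mol.
[diluted HBr] = 0.003801 / 0.01781 = 0.2134 M.
Dilution factor = 100.0/14.67 = 6.817, so [stock] = 0.2134 x 6.817 = 1.45 M.

1.45 M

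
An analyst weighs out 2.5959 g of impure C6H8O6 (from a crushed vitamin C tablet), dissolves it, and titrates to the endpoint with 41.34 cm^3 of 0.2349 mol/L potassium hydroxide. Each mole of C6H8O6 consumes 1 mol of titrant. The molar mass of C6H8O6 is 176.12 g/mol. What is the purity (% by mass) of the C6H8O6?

65.9%

n(KOH) = 0.2349 x 0.04134 = 0.009711 mol.
n(C6H8O6) = 0.009711 / 1 = 0.009711 mol.
mass of C6H8O6 = 0.009711 x 176.12 = 1.710 g.
% purity = 1.710 / 2.5959 x 100 = 65.9%.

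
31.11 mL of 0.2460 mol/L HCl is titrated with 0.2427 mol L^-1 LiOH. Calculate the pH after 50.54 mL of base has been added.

n(acid) = 0.2460 x 0.03111 = 0.007653 mol; n(LiOH) added = 0.2427 x 0.05054 = 0.01227 mol.
Base is in excess by 0.01227 - 0.007653 = 0.004613 mol in a total volume of 0.08165 L.
[OH^-] = 0.004613/0.08165 = 0.05650 M, so pOH = 1.25 and pH = 14.00 - 1.25 = 12.75.

12.75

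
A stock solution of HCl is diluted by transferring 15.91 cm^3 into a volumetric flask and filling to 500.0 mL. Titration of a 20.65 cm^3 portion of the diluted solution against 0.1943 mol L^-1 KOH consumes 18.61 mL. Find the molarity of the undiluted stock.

n(KOH) = 0.1943 x 0.01861 = 0.003616 mol.
n(HCl) in the aliquot = 0.003616 mol.
[diluted HCl] = 0.003616 / 0.02065 = 0.1751 M.
Dilution factor = 500.0/15.91 = 31.43, so [stock] = 0.1751 x 31.43 = 5.50 M.

5.50 M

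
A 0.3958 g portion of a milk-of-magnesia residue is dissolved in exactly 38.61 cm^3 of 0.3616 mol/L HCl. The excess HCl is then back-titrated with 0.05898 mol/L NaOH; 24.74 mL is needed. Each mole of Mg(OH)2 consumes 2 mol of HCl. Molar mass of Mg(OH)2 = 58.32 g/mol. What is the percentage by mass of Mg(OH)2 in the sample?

Total n(HCl) added = 0.3616 x 0.03861 = 0.01396 mol.
n(NaOH) used = 0.05898 x 0.02474 = 0.001459 mol, which equals the excess n(HCl).
So n(HCl) consumed by the sample = 0.01396 - 0.001459 = 0.01250 mol.
n(Mg(OH)2) = 0.01250 / 2 = 0.006251 mol.
mass Mg(OH)2 = 0.006251 x 58.32 = 0.3646 g, so %Mg(OH)2 = 0.3646/0.3958 x 100 = 92.1%.

92.1%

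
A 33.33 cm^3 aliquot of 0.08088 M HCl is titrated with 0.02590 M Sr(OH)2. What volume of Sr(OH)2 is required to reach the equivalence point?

n(HCl) = 0.08088 mol/L x 0.03333 L = 0.002696 mol.
The neutralisation is 2 HCl : 1 Sr(OH)2, so n(Sr(OH)2) = 0.002696 x 1/2 = 0.001348 mol.
V(Sr(OH)2) = 0.001348 / 0.02590 = 0.05204 L = 52.0 mL.

52.0 mL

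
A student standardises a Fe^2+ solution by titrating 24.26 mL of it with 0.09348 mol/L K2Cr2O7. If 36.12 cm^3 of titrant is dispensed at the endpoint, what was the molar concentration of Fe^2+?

0.835 M

n(K2Cr2O7) = 0.09348 x 0.03612 = 0.003376 mol.
From the balanced equation, 1 mol K2Cr2O7 reacts with 6 mol Fe^2+, so n(Fe^2+) = 0.003376 x 6/1 = 0.02026 mol.
[Fe^2+] = 0.02026 / 0.02426 L = 0.835 M.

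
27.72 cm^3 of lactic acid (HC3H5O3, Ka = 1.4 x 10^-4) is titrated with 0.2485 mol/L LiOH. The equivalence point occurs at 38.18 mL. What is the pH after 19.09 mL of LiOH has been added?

3.85

19.09 mL is exactly half the equivalence volume (38.18/2), i.e. the half-equivalence point.
There, n(HA) = n(A^-), so pH = pKa = -log(1.4 x 10^-4) = 3.85.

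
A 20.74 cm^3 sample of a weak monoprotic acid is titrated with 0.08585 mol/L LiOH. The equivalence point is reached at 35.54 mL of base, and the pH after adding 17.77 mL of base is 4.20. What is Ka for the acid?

6.3 x 10^-5

17.77 mL is half of the equivalence volume, so this is the half-equivalence point where [HA] = [A^-].
At half-equivalence pH = pKa, so pKa = 4.20.
Ka = 10^(-4.20) = 6.3 x 10^-5.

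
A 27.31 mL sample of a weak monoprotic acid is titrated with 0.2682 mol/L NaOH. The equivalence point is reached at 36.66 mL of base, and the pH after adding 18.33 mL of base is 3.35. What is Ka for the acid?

4.5 x 10^-4

18.33 mL is half of the equivalence volume, so this is the half-equivalence point where [HA] = [A^-].
At half-equivalence pH = pKa, so pKa = 3.35.
Ka = 10^(-3.35) = 4.5 x 10^-4.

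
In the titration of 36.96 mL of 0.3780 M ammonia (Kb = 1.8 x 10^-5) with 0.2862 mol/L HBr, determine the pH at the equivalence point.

5.02

n(NH3) = 0.3780 x 0.03696 = 0.01397 mol; V(HBr) at equivalence = 0.01397/0.2862 = 0.04882 L.
At equivalence the base is fully converted to NH4+; total volume = 0.08578 L, so [NH4+] = 0.01397/0.08578 = 0.1629 M.
Ka(NH4+) = Kw/Kb = 1.0e-14 / 1.8 x 10^-5 = 5.56e-10.
[H^+] = sqrt(Ka x [NH4+]) = sqrt(5.56e-10 x 0.1629) = 9.51e-6 M.
pH = -log(9.51e-6) = 5.02.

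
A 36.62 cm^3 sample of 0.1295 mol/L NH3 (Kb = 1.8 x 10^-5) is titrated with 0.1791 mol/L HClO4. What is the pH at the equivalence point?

5.19

n(NH3) = 0.1295 x 0.03662 = 0.004742 mol; V(HClO4) at equivalence = 0.004742/0.1791 = 0.02648 L.
At equivalence the base is fully converted to NH4+; total volume = 0.06310 L, so [NH4+] = 0.004742/0.06310 = 0.07516 M.
Ka(NH4+) = Kw/Kb = 1.0e-14 / 1.8 x 10^-5 = 5.56e-10.
[H^+] = sqrt(Ka x [NH4+]) = sqrt(5.56e-10 x 0.07516) = 6.46e-6 M.
pH = -log(6.46e-6) = 5.19.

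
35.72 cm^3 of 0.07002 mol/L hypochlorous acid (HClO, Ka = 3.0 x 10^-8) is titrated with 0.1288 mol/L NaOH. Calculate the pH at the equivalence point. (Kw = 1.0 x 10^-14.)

n(HClO) = 0.07002 x 0.03572 = 0.002501 mol; V(NaOH) at equivalence = 0.002501/0.1288 = 0.01942 L.
At equivalence all the acid is converted to ClO-; total volume = 0.03572 + 0.01942 = 0.05514 L, so [ClO-] = 0.002501/0.05514 = 0.04536 M.
Kb = Kw/Ka = 1.0e-14 / 3.0 x 10^-8 = 3.33e-7.
[OH^-] = sqrt(Kb x [ClO-]) = sqrt(3.33e-7 x 0.04536) = 0.000123 M.
pOH = 3.91, so pH = 14.00 - 3.91 = 10.09.

10.09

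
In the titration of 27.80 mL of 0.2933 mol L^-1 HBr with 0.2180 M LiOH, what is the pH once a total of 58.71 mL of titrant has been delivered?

12.73

n(acid) = 0.2933 x 0.02780 = 0.008154 mol; n(LiOH) added = 0.2180 x 0.05871 = 0.01280 mol.
Base is in excess by 0.01280 - 0.008154 = 0.004645 mol in a total volume of 0.08651 L.
[OH^-] = 0.004645/0.08651 = 0.05369 M, so pOH = 1.27 and pH = 14.00 - 1.27 = 12.73.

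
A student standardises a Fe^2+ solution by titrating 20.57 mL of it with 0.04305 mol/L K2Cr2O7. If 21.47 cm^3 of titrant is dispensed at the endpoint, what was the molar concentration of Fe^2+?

0.270 M

n(K2Cr2O7) = 0.04305 x 0.02147 = 0.0009243 mol.
From the balanced equation, 1 mol K2Cr2O7 reacts with 6 mol Fe^2+, so n(Fe^2+) = 0.0009243 x 6/1 = 0.005546 mol.
[Fe^2+] = 0.005546 / 0.02057 L = 0.270 M.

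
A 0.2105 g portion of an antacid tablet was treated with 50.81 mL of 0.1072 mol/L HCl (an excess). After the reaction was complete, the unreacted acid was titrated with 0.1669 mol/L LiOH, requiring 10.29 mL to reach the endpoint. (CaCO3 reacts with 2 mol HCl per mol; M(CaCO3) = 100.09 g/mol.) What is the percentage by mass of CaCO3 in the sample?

Total n(HCl) added = 0.1072 x 0.05081 = 0.005447 mol.
n(LiOH) used = 0.1669 x 0.01029 = 0.001717 mol, which equals the excess n(HCl).
So n(HCl) consumed by the sample = 0.005447 - 0.001717 = 0.003729 mol.
n(CaCO3) = 0.003729 / 2 = 0.001865 mol.
mass CaCO3 = 0.001865 x 100.09 = 0.1866 g, so %CaCO3 = 0.1866/0.2105 x 100 = 88.7%.

88.7%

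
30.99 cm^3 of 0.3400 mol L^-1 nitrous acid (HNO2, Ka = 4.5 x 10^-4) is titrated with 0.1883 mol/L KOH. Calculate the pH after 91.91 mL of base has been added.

12.74

n(acid) = 0.3400 x 0.03099 = 0.01054 mol; n(KOH) added = 0.1883 x 0.09191 = 0.01731 mol.
Base is in excess by 0.01731 - 0.01054 = 0.006770 mol in a total volume of 0.1229 L.
[OH^-] = 0.006770/0.1229 = 0.05509 M, so pOH = 1.26 and pH = 14.00 - 1.26 = 12.74.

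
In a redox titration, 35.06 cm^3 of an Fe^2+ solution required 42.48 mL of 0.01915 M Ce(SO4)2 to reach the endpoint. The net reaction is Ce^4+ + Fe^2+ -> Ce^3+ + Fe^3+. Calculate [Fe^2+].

0.0232 M

n(Ce(SO4)2) = 0.01915 x 0.04248 = 0.0008135 mol.
From the balanced equation, 1 mol Ce(SO4)2 reacts with 1 mol Fe^2+, so n(Fe^2+) = 0.0008135 x 1/1 = 0.0008135 mol.
[Fe^2+] = 0.0008135 / 0.03506 L = 0.0232 M.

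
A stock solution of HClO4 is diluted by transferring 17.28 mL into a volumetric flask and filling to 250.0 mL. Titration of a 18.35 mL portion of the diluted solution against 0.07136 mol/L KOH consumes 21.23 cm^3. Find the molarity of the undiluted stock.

1.19 M

n(KOH) = 0.07136 x 0.02123 = 0.001515 mol.
n(HClO4) in the aliquot = 0.001515 mol.
[diluted HClO4] = 0.001515 / 0.01835 = 0.08256 M.
Dilution factor = 250.0/17.28 = 14.47, so [stock] = 0.08256 x 14.47 = 1.19 M.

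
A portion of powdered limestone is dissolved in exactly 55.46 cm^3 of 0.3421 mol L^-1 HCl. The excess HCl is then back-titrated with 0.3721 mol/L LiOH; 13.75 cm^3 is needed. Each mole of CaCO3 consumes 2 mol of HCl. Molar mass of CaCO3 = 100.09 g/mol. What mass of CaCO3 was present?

0.693 g

Total n(HCl) added = 0.3421 x 0.05546 = 0.01897 mol.
n(LiOH) used = 0.3721 x 0.01375 = 0.005116 mol, which equals the excess n(HCl).
So n(HCl) consumed by the sample = 0.01897 - 0.005116 = 0.01386 mol.
n(CaCO3) = 0.01386 / 2 = 0.006928 mol.
mass = 0.006928 mol x 100.09 g/mol = 0.693 g.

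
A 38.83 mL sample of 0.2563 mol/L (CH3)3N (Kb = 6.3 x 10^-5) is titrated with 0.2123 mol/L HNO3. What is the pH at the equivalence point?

5.37

n((CH3)3N) = 0.2563 x 0.03883 = 0.009952 mol; V(HNO3) at equivalence = 0.009952/0.2123 = 0.04688 L.
At equivalence the base is fully converted to (CH3)3NH+; total volume = 0.08571 L, so [(CH3)3NH+] = 0.009952/0.08571 = 0.1161 M.
Ka((CH3)3NH+) = Kw/Kb = 1.0e-14 / 6.3 x 10^-5 = 1.59e-10.
[H^+] = sqrt(Ka x [(CH3)3NH+]) = sqrt(1.59e-10 x 0.1161) = 4.29e-6 M.
pH = -log(4.29e-6) = 5.37.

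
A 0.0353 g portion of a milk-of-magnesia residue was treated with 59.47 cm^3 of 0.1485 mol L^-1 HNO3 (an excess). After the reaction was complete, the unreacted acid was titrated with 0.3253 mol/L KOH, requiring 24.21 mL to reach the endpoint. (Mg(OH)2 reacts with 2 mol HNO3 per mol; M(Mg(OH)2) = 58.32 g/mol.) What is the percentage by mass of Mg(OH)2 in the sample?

Total n(HNO3) added = 0.1485 x 0.05947 = 0.008831 mol.
n(KOH) used = 0.3253 x 0.02421 = 0.007876 mol, which equals the excess n(HNO3).
So n(HNO3) consumed by the sample = 0.008831 - 0.007876 = 0.0009558 mol.
n(Mg(OH)2) = 0.0009558 / 2 = 0.0004779 mol.
mass Mg(OH)2 = 0.0004779 x 58.32 = 0.02787 g, so %Mg(OH)2 = 0.02787/0.0353 x 100 = 79.0%.

79.0%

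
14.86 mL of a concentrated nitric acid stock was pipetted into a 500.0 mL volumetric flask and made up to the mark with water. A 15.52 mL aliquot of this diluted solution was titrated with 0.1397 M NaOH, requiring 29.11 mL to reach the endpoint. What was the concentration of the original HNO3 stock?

n(NaOH) = 0.1397 x 0.02911 = 0.004067 mol.
n(HNO3) in the aliquot = 0.004067 mol.
[diluted HNO3] = 0.004067 / 0.01552 = 0.2620 M.
Dilution factor = 500.0/14.86 = 33.65, so [stock] = 0.2620 x 33.65 = 8.82 M.

8.82 M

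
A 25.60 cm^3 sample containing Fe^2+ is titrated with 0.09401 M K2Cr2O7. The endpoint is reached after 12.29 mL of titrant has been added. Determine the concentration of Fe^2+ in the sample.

n(K2Cr2O7) = 0.09401 x 0.01229 = 0.001155 mol.
From the balanced equation, 1 mol K2Cr2O7 reacts with 6 mol Fe^2+, so n(Fe^2+) = 0.001155 x 6/1 = 0.006932 mol.
[Fe^2+] = 0.006932 / 0.02560 L = 0.271 M.

0.271 M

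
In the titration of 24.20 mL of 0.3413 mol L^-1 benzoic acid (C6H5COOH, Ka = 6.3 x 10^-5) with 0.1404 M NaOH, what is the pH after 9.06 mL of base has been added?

3.46

Initial n(C6H5COOH) = 0.3413 x 0.02420 = 0.008259 mol.
n(NaOH) added = 0.1404 x 0.009060 = 0.001272 mol, converting that many moles of C6H5COOH to C6H5COO-.
Remaining n(C6H5COOH) = 0.006987 mol; n(C6H5COO-) = 0.001272 mol.
By Henderson-Hasselbalch, pH = pKa + log([A^-]/[HA]) = 4.20 + log(0.001272/0.006987) = 4.20 + (-0.74) = 3.46.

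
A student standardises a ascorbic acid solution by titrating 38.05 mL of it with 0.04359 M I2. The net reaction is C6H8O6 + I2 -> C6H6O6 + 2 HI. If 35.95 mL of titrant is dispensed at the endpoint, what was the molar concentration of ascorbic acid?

n(I2) = 0.04359 x 0.03595 = 0.001567 mol.
From the balanced equation, 1 mol I2 reacts with 1 mol ascorbic acid, so n(ascorbic acid) = 0.001567 x 1/1 = 0.001567 mol.
[ascorbic acid] = 0.001567 / 0.03805 L = 0.0412 M.

0.0412 M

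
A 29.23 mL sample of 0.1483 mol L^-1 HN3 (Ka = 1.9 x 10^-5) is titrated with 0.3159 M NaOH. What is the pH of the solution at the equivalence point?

n(HN3) = 0.1483 x 0.02923 = 0.004335 mol; V(NaOH) at equivalence = 0.004335/0.3159 = 0.01372 L.
At equivalence all the acid is converted to N3-; total volume = 0.02923 + 0.01372 = 0.04295 L, so [N3-] = 0.004335/0.04295 = 0.1009 M.
Kb = Kw/Ka = 1.0e-14 / 1.9 x 10^-5 = 5.26e-10.
[OH^-] = sqrt(Kb x [N3-]) = sqrt(5.26e-10 x 0.1009) = 7.29e-6 M.
pOH = 5.14, so pH = 14.00 - 5.14 = 8.86.

8.86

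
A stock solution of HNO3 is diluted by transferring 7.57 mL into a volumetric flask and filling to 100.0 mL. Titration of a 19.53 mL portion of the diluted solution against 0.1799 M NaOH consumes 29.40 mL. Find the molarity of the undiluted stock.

n(NaOH) = 0.1799 x 0.02940 = 0.005289 mol.
n(HNO3) in the aliquot = 0.005289 mol.
[diluted HNO3] = 0.005289 / 0.01953 = 0.2708 M.
Dilution factor = 100.0/7.570 = 13.21, so [stock] = 0.2708 x 13.21 = 3.58 M.

3.58 M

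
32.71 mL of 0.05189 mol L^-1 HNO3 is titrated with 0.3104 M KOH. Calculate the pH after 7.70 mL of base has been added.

n(acid) = 0.05189 x 0.03271 = 0.001697 mol; n(KOH) added = 0.3104 x 0.007700 = 0.002390 mol.
Base is in excess by 0.002390 - 0.001697 = 0.0006928 mol in a total volume of 0.04041 L.
[OH^-] = 0.0006928/0.04041 = 0.01714 M, so pOH = 1.77 and pH = 14.00 - 1.77 = 12.23.

12.23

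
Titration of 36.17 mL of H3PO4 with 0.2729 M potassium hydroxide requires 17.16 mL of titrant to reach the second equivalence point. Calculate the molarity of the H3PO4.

n(KOH) = 0.2729 x 0.01716 = 0.004683 mol.
At the second equivalence point, 2 mol OH^- react per mol H3PO4, so n(H3PO4) = 0.004683 / 2 = 0.002341 mol.
[H3PO4] = 0.002341 / 0.03617 L = 0.0647 M.

0.0647 M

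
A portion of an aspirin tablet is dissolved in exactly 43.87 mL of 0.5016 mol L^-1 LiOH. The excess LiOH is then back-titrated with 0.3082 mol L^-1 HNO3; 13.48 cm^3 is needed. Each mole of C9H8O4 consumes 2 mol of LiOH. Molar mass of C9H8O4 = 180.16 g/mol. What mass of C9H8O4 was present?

1.61 g

Total n(LiOH) added = 0.5016 x 0.04387 = 0.02201 mol.
n(HNO3) used = 0.3082 x 0.01348 = 0.004155 mol, which equals the excess n(LiOH).
So n(LiOH) consumed by the sample = 0.02201 - 0.004155 = 0.01785 mol.
n(C9H8O4) = 0.01785 / 2 = 0.008925 mol.
mass = 0.008925 mol x 180.16 g/mol = 1.61 g.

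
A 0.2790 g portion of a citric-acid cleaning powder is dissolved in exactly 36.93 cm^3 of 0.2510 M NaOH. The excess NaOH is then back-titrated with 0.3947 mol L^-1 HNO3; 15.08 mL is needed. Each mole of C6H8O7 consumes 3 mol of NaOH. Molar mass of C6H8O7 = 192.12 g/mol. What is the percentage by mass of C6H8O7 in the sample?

76.1%

Total n(NaOH) added = 0.2510 x 0.03693 = 0.009269 mol.
n(HNO3) used = 0.3947 x 0.01508 = 0.005952 mol, which equals the excess n(NaOH).
So n(NaOH) consumed by the sample = 0.009269 - 0.005952 = 0.003317 mol.
n(C6H8O7) = 0.003317 / 3 = 0.001106 mol.
mass C6H8O7 = 0.001106 x 192.12 = 0.2124 g, so %C6H8O7 = 0.2124/0.2790 x 100 = 76.1%.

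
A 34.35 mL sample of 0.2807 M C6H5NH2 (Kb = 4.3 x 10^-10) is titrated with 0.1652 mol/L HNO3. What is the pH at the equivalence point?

n(C6H5NH2) = 0.2807 x 0.03435 = 0.009642 mol; V(HNO3) at equivalence = 0.009642/0.1652 = 0.05837 L.
At equivalence the base is fully converted to C6H5NH3+; total volume = 0.09272 L, so [C6H5NH3+] = 0.009642/0.09272 = 0.1040 M.
Ka(C6H5NH3+) = Kw/Kb = 1.0e-14 / 4.3 x 10^-10 = 2.33e-5.
[H^+] = sqrt(Ka x [C6H5NH3+]) = sqrt(2.33e-5 x 0.1040) = 0.00156 M.
pH = -log(0.00156) = 2.81.

2.81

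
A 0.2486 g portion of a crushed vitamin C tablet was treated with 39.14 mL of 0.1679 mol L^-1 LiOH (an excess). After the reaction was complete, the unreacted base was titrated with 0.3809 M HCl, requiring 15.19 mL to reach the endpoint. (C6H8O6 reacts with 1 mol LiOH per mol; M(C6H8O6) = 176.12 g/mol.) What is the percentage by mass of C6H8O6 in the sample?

55.7%

Total n(LiOH) added = 0.1679 x 0.03914 = 0.006572 mol.
n(HCl) used = 0.3809 x 0.01519 = 0.005786 mol, which equals the excess n(LiOH).
So n(LiOH) consumed by the sample = 0.006572 - 0.005786 = 0.0007857 mol.
n(C6H8O6) = 0.0007857 / 1 = 0.0007857 mol.
mass C6H8O6 = 0.0007857 x 176.12 = 0.1384 g, so %C6H8O6 = 0.1384/0.2486 x 100 = 55.7%.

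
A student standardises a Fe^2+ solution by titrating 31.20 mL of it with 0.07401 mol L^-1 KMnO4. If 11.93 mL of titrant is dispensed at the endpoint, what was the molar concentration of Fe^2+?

0.141 M

n(KMnO4) = 0.07401 x 0.01193 = 0.0008829 mol.
From the balanced equation, 1 mol KMnO4 reacts with 5 mol Fe^2+, so n(Fe^2+) = 0.0008829 x 5/1 = 0.004415 mol.
[Fe^2+] = 0.004415 / 0.03120 L = 0.141 M.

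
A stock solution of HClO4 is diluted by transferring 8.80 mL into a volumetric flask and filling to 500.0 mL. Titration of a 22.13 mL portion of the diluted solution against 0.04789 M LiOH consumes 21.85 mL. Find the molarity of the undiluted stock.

n(LiOH) = 0.04789 x 0.02185 = 0.001046 mol.
n(HClO4) in the aliquot = 0.001046 mol.
[diluted HClO4] = 0.001046 / 0.02213 = 0.04728 M.
Dilution factor = 500.0/8.800 = 56.82, so [stock] = 0.04728 x 56.82 = 2.69 M.

2.69 M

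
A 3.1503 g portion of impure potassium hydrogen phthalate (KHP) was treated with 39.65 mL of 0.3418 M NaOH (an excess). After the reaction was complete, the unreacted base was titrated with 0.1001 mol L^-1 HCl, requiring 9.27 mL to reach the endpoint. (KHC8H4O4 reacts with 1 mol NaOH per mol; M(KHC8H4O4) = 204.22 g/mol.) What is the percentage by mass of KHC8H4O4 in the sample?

81.8%

Total n(NaOH) added = 0.3418 x 0.03965 = 0.01355 mol.
n(HCl) used = 0.1001 x 0.009270 = 0.0009279 mol, which equals the excess n(NaOH).
So n(NaOH) consumed by the sample = 0.01355 - 0.0009279 = 0.01262 mol.
n(KHC8H4O4) = 0.01262 / 1 = 0.01262 mol.
mass KHC8H4O4 = 0.01262 x 204.22 = 2.578 g, so %KHC8H4O4 = 2.578/3.1503 x 100 = 81.8%.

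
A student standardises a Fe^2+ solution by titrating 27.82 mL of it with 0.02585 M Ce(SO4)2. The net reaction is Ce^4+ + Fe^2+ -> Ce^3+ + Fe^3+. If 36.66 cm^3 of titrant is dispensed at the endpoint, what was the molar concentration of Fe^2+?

0.0341 M

n(Ce(SO4)2) = 0.02585 x 0.03666 = 0.0009477 mol.
From the balanced equation, 1 mol Ce(SO4)2 reacts with 1 mol Fe^2+, so n(Fe^2+) = 0.0009477 x 1/1 = 0.0009477 mol.
[Fe^2+] = 0.0009477 / 0.02782 L = 0.0341 M.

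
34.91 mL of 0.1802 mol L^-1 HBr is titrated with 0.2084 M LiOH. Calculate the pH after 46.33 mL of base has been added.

12.62

n(acid) = 0.1802 x 0.03491 = 0.006291 mol; n(LiOH) added = 0.2084 x 0.04633 = 0.009655 mol.
Base is in excess by 0.009655 - 0.006291 = 0.003364 mol in a total volume of 0.08124 L.
[OH^-] = 0.003364/0.08124 = 0.04141 M, so pOH = 1.38 and pH = 14.00 - 1.38 = 12.62.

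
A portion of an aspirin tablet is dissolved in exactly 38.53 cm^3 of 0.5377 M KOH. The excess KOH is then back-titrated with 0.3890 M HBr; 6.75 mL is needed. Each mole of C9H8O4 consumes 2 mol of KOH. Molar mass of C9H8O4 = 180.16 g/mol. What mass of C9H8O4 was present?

Total n(KOH) added = 0.5377 x 0.03853 = 0.02072 mol.
n(HBr) used = 0.3890 x 0.006750 = 0.002626 mol, which equals the excess n(KOH).
So n(KOH) consumed by the sample = 0.02072 - 0.002626 = 0.01809 mol.
n(C9H8O4) = 0.01809 / 2 = 0.009046 mol.
mass = 0.009046 mol x 180.16 g/mol = 1.63 g.

1.63 g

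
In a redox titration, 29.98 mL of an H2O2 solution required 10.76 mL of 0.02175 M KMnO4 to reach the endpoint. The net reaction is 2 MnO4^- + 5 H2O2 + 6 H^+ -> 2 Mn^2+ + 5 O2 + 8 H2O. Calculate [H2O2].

n(KMnO4) = 0.02175 x 0.01076 = 0.0002340 mol.
From the balanced equation, 2 mol KMnO4 reacts with 5 mol H2O2, so n(H2O2) = 0.0002340 x 5/2 = 0.0005851 mol.
[H2O2] = 0.0005851 / 0.02998 L = 0.0195 M.

0.0195 M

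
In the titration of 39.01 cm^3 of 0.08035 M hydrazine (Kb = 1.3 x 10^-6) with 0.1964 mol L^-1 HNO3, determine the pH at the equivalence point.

n(N2H4) = 0.08035 x 0.03901 = 0.003134 mol; V(HNO3) at equivalence = 0.003134/0.1964 = 0.01596 L.
At equivalence the base is fully converted to N2H5+; total volume = 0.05497 L, so [N2H5+] = 0.003134/0.05497 = 0.05702 M.
Ka(N2H5+) = Kw/Kb = 1.0e-14 / 1.3 x 10^-6 = 7.69e-9.
[H^+] = sqrt(Ka x [N2H5+]) = sqrt(7.69e-9 x 0.05702) = 2.09e-5 M.
pH = -log(2.09e-5) = 4.68.

4.68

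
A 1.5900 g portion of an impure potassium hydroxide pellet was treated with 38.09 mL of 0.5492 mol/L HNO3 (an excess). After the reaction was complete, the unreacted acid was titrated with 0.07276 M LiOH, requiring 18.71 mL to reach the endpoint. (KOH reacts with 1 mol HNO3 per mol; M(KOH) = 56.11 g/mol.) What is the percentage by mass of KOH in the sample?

Total n(HNO3) added = 0.5492 x 0.03809 = 0.02092 mol.
n(LiOH) used = 0.07276 x 0.01871 = 0.001361 mol, which equals the excess n(HNO3).
So n(HNO3) consumed by the sample = 0.02092 - 0.001361 = 0.01956 mol.
n(KOH) = 0.01956 / 1 = 0.01956 mol.
mass KOH = 0.01956 x 56.11 = 1.097 g, so %KOH = 1.097/1.5900 x 100 = 69.0%.

69.0%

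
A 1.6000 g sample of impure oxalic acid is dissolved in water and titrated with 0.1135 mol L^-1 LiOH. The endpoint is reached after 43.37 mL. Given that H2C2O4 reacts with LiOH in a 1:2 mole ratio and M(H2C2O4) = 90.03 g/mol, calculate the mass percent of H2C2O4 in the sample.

n(LiOH) = 0.1135 x 0.04337 = 0.004922 mol.
n(H2C2O4) = 0.004922 / 2 = 0.002461 mol.
mass of H2C2O4 = 0.002461 x 90.03 = 0.2216 g.
% purity = 0.2216 / 1.6000 x 100 = 13.8%.

13.8%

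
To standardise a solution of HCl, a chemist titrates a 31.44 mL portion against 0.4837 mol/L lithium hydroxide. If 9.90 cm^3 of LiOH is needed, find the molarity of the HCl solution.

0.152 M

n(LiOH) delivered = 0.4837 x 0.009900 = 0.004789 mol.
For a 1:1 reaction, n(HCl) = 0.004789 mol.
[HCl] = 0.004789 mol / 0.03144 L = 0.152 M.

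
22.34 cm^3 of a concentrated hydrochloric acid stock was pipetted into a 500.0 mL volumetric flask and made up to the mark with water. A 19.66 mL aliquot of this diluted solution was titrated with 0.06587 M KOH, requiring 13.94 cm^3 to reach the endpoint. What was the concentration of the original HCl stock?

n(KOH) = 0.06587 x 0.01394 = 0.0009182 mol.
n(HCl) in the aliquot = 0.0009182 mol.
[diluted HCl] = 0.0009182 / 0.01966 = 0.04671 M.
Dilution factor = 500.0/22.34 = 22.38, so [stock] = 0.04671 x 22.38 = 1.05 M.

1.05 M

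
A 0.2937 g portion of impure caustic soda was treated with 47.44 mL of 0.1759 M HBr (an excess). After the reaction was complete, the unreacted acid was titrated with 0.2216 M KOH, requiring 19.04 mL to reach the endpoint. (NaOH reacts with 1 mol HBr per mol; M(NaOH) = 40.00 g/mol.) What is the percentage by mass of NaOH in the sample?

Total n(HBr) added = 0.1759 x 0.04744 = 0.008345 mol.
n(KOH) used = 0.2216 x 0.01904 = 0.004219 mol, which equals the excess n(HBr).
So n(HBr) consumed by the sample = 0.008345 - 0.004219 = 0.004125 mol.
n(NaOH) = 0.004125 / 1 = 0.004125 mol.
mass NaOH = 0.004125 x 40.00 = 0.1650 g, so %NaOH = 0.1650/0.2937 x 100 = 56.2%.

56.2%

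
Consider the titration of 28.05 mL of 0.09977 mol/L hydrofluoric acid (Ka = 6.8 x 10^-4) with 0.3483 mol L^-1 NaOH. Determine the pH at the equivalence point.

8.03

n(HF) = 0.09977 x 0.02805 = 0.002799 mol; V(NaOH) at equivalence = 0.002799/0.3483 = 0.008035 L.
At equivalence all the acid is converted to F-; total volume = 0.02805 + 0.008035 = 0.03608 L, so [F-] = 0.002799/0.03608 = 0.07755 M.
Kb = Kw/Ka = 1.0e-14 / 6.8 x 10^-4 = 1.47e-11.
[OH^-] = sqrt(Kb x [F-]) = sqrt(1.47e-11 x 0.07755) = 1.07e-6 M.
pOH = 5.97, so pH = 14.00 - 5.97 = 8.03.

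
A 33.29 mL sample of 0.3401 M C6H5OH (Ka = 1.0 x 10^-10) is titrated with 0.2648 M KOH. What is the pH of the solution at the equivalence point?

11.59

n(C6H5OH) = 0.3401 x 0.03329 = 0.01132 mol; V(KOH) at equivalence = 0.01132/0.2648 = 0.04276 L.
At equivalence all the acid is converted to C6H5O-; total volume = 0.03329 + 0.04276 = 0.07605 L, so [C6H5O-] = 0.01132/0.07605 = 0.1489 M.
Kb = Kw/Ka = 1.0e-14 / 1.0 x 10^-10 = 0.000100.
[OH^-] = sqrt(Kb x [C6H5O-]) = sqrt(0.000100 x 0.1489) = 0.00386 M.
pOH = 2.41, so pH = 14.00 - 2.41 = 11.59.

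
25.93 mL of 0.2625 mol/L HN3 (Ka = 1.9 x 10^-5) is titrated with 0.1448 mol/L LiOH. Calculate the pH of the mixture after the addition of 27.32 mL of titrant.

Initial n(HN3) = 0.2625 x 0.02593 = 0.006807 mol.
n(LiOH) added = 0.1448 x 0.02732 = 0.003956 mol, converting that many moles of HN3 to N3-.
Remaining n(HN3) = 0.002851 mol; n(N3-) = 0.003956 mol.
By Henderson-Hasselbalch, pH = pKa + log([A^-]/[HA]) = 4.72 + log(0.003956/0.002851) = 4.72 + (+0.14) = 4.86.

4.86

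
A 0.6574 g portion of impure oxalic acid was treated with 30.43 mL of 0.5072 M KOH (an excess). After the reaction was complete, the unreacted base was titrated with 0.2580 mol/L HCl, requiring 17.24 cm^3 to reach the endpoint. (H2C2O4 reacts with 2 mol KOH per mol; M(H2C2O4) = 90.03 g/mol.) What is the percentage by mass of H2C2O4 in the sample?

75.2%

Total n(KOH) added = 0.5072 x 0.03043 = 0.01543 mol.
n(HCl) used = 0.2580 x 0.01724 = 0.004448 mol, which equals the excess n(KOH).
So n(KOH) consumed by the sample = 0.01543 - 0.004448 = 0.01099 mol.
n(H2C2O4) = 0.01099 / 2 = 0.005493 mol.
mass H2C2O4 = 0.005493 x 90.03 = 0.4945 g, so %H2C2O4 = 0.4945/0.6574 x 100 = 75.2%.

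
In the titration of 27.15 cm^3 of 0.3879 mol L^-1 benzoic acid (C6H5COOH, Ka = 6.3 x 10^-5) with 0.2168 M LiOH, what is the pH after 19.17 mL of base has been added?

4.01

Initial n(C6H5COOH) = 0.3879 x 0.02715 = 0.01053 mol.
n(LiOH) added = 0.2168 x 0.01917 = 0.004156 mol, converting that many moles of C6H5COOH to C6H5COO-.
Remaining n(C6H5COOH) = 0.006375 mol; n(C6H5COO-) = 0.004156 mol.
By Henderson-Hasselbalch, pH = pKa + log([A^-]/[HA]) = 4.20 + log(0.004156/0.006375) = 4.20 + (-0.19) = 4.01.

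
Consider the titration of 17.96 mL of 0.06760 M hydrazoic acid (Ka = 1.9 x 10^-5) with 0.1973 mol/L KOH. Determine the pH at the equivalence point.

n(HN3) = 0.06760 x 0.01796 = 0.001214 mol; V(KOH) at equivalence = 0.001214/0.1973 = 0.006154 L.
At equivalence all the acid is converted to N3-; total volume = 0.01796 + 0.006154 = 0.02411 L, so [N3-] = 0.001214/0.02411 = 0.05035 M.
Kb = Kw/Ka = 1.0e-14 / 1.9 x 10^-5 = 5.26e-10.
[OH^-] = sqrt(Kb x [N3-]) = sqrt(5.26e-10 x 0.05035) = 5.15e-6 M.
pOH = 5.29, so pH = 14.00 - 5.29 = 8.71.

8.71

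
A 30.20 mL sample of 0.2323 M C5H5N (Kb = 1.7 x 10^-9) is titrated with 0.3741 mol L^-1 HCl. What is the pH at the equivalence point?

n(C5H5N) = 0.2323 x 0.03020 = 0.007015 mol; V(HCl) at equivalence = 0.007015/0.3741 = 0.01875 L.
At equivalence the base is fully converted to C5H5NH+; total volume = 0.04895 L, so [C5H5NH+] = 0.007015/0.04895 = 0.1433 M.
Ka(C5H5NH+) = Kw/Kb = 1.0e-14 / 1.7 x 10^-9 = 5.88e-6.
[H^+] = sqrt(Ka x [C5H5NH+]) = sqrt(5.88e-6 x 0.1433) = 0.000918 M.
pH = -log(0.000918) = 3.04.

3.04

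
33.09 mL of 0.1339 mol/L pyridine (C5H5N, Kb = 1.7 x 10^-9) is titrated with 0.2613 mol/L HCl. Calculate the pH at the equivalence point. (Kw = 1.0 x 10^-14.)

3.14

n(C5H5N) = 0.1339 x 0.03309 = 0.004431 mol; V(HCl) at equivalence = 0.004431/0.2613 = 0.01696 L.
At equivalence the base is fully converted to C5H5NH+; total volume = 0.05005 L, so [C5H5NH+] = 0.004431/0.05005 = 0.08853 M.
Ka(C5H5NH+) = Kw/Kb = 1.0e-14 / 1.7 x 10^-9 = 5.88e-6.
[H^+] = sqrt(Ka x [C5H5NH+]) = sqrt(5.88e-6 x 0.08853) = 0.000722 M.
pH = -log(0.000722) = 3.14.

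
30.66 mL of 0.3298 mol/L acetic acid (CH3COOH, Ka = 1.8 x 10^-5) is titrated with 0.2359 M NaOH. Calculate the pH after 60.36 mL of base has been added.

12.66

n(acid) = 0.3298 x 0.03066 = 0.01011 mol; n(NaOH) added = 0.2359 x 0.06036 = 0.01424 mol.
Base is in excess by 0.01424 - 0.01011 = 0.004127 mol in a total volume of 0.09102 L.
[OH^-] = 0.004127/0.09102 = 0.04534 M, so pOH = 1.34 and pH = 14.00 - 1.34 = 12.66.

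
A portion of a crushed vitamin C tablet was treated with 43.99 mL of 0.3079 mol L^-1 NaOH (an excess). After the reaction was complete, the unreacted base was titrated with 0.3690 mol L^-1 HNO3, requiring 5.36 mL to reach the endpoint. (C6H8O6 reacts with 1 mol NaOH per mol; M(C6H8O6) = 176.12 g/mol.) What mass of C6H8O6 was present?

2.04 g

Total n(NaOH) added = 0.3079 x 0.04399 = 0.01354 mol.
n(HNO3) used = 0.3690 x 0.005360 = 0.001978 mol, which equals the excess n(NaOH).
So n(NaOH) consumed by the sample = 0.01354 - 0.001978 = 0.01157 mol.
n(C6H8O6) = 0.01157 / 1 = 0.01157 mol.
mass = 0.01157 mol x 176.12 g/mol = 2.04 g.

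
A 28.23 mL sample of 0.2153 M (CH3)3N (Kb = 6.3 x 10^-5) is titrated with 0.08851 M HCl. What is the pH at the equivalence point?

n((CH3)3N) = 0.2153 x 0.02823 = 0.006078 mol; V(HCl) at equivalence = 0.006078/0.08851 = 0.06867 L.
At equivalence the base is fully converted to (CH3)3NH+; total volume = 0.09690 L, so [(CH3)3NH+] = 0.006078/0.09690 = 0.06272 M.
Ka((CH3)3NH+) = Kw/Kb = 1.0e-14 / 6.3 x 10^-5 = 1.59e-10.
[H^+] = sqrt(Ka x [(CH3)3NH+]) = sqrt(1.59e-10 x 0.06272) = 3.16e-6 M.
pH = -log(3.16e-6) = 5.50.

5.50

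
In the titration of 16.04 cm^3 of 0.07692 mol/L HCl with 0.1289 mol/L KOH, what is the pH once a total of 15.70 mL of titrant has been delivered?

12.40

n(acid) = 0.07692 x 0.01604 = 0.001234 mol; n(KOH) added = 0.1289 x 0.01570 = 0.002024 mol.
Base is in excess by 0.002024 - 0.001234 = 0.0007899 mol in a total volume of 0.03174 L.
[OH^-] = 0.0007899/0.03174 = 0.02489 M, so pOH = 1.60 and pH = 14.00 - 1.60 = 12.40.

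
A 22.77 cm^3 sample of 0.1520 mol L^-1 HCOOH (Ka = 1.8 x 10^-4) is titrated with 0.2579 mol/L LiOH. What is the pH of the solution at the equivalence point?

n(HCOOH) = 0.1520 x 0.02277 = 0.003461 mol; V(LiOH) at equivalence = 0.003461/0.2579 = 0.01342 L.
At equivalence all the acid is converted to HCOO-; total volume = 0.02277 + 0.01342 = 0.03619 L, so [HCOO-] = 0.003461/0.03619 = 0.09564 M.
Kb = Kw/Ka = 1.0e-14 / 1.8 x 10^-4 = 5.56e-11.
[OH^-] = sqrt(Kb x [HCOO-]) = sqrt(5.56e-11 x 0.09564) = 2.31e-6 M.
pOH = 5.64, so pH = 14.00 - 5.64 = 8.36.

8.36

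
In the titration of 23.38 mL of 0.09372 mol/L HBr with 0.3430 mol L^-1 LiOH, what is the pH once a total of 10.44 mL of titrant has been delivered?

n(acid) = 0.09372 x 0.02338 = 0.002191 mol; n(LiOH) added = 0.3430 x 0.01044 = 0.003581 mol.
Base is in excess by 0.003581 - 0.002191 = 0.001390 mol in a total volume of 0.03382 L.
[OH^-] = 0.001390/0.03382 = 0.04109 M, so pOH = 1.39 and pH = 14.00 - 1.39 = 12.61.

12.61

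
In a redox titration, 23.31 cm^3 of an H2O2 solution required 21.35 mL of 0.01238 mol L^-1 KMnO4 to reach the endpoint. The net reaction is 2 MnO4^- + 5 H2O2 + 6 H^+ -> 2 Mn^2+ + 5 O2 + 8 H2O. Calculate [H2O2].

n(KMnO4) = 0.01238 x 0.02135 = 0.0002643 mol.
From the balanced equation, 2 mol KMnO4 reacts with 5 mol H2O2, so n(H2O2) = 0.0002643 x 5/2 = 0.0006608 mol.
[H2O2] = 0.0006608 / 0.02331 L = 0.0283 M.

0.0283 M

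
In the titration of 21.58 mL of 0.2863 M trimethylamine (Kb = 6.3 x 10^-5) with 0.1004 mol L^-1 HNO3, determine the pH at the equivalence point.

5.46

n((CH3)3N) = 0.2863 x 0.02158 = 0.006178 mol; V(HNO3) at equivalence = 0.006178/0.1004 = 0.06154 L.
At equivalence the base is fully converted to (CH3)3NH+; total volume = 0.08312 L, so [(CH3)3NH+] = 0.006178/0.08312 = 0.07433 M.
Ka((CH3)3NH+) = Kw/Kb = 1.0e-14 / 6.3 x 10^-5 = 1.59e-10.
[H^+] = sqrt(Ka x [(CH3)3NH+]) = sqrt(1.59e-10 x 0.07433) = 3.43e-6 M.
pH = -log(3.43e-6) = 5.46.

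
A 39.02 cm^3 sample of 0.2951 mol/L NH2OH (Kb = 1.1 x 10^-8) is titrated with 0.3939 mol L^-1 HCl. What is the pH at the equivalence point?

n(NH2OH) = 0.2951 x 0.03902 = 0.01151 mol; V(HCl) at equivalence = 0.01151/0.3939 = 0.02923 L.
At equivalence the base is fully converted to NH3OH+; total volume = 0.06825 L, so [NH3OH+] = 0.01151/0.06825 = 0.1687 M.
Ka(NH3OH+) = Kw/Kb = 1.0e-14 / 1.1 x 10^-8 = 9.09e-7.
[H^+] = sqrt(Ka x [NH3OH+]) = sqrt(9.09e-7 x 0.1687) = 0.000392 M.
pH = -log(0.000392) = 3.41.

3.41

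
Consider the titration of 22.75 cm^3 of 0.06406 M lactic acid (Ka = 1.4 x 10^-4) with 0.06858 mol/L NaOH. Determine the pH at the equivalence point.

n(HC3H5O3) = 0.06406 x 0.02275 = 0.001457 mol; V(NaOH) at equivalence = 0.001457/0.06858 = 0.02125 L.
At equivalence all the acid is converted to C3H5O3-; total volume = 0.02275 + 0.02125 = 0.04400 L, so [C3H5O3-] = 0.001457/0.04400 = 0.03312 M.
Kb = Kw/Ka = 1.0e-14 / 1.4 x 10^-4 = 7.14e-11.
[OH^-] = sqrt(Kb x [C3H5O3-]) = sqrt(7.14e-11 x 0.03312) = 1.54e-6 M.
pOH = 5.81, so pH = 14.00 - 5.81 = 8.19.

8.19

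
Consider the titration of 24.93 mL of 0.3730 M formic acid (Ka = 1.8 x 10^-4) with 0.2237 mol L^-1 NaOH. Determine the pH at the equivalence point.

n(HCOOH) = 0.3730 x 0.02493 = 0.009299 mol; V(NaOH) at equivalence = 0.009299/0.2237 = 0.04157 L.
At equivalence all the acid is converted to HCOO-; total volume = 0.02493 + 0.04157 = 0.06650 L, so [HCOO-] = 0.009299/0.06650 = 0.1398 M.
Kb = Kw/Ka = 1.0e-14 / 1.8 x 10^-4 = 5.56e-11.
[OH^-] = sqrt(Kb x [HCOO-]) = sqrt(5.56e-11 x 0.1398) = 2.79e-6 M.
pOH = 5.55, so pH = 14.00 - 5.55 = 8.45.

8.45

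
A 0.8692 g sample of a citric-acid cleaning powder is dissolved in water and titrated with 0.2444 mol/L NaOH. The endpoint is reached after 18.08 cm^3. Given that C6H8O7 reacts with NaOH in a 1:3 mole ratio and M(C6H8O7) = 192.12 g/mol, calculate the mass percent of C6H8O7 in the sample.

n(NaOH) = 0.2444 x 0.01808 = 0.004419 mol.
n(C6H8O7) = 0.004419 / 3 = 0.001473 mol.
mass of C6H8O7 = 0.001473 x 192.12 = 0.2830 g.
% purity = 0.2830 / 0.8692 x 100 = 32.6%.

32.6%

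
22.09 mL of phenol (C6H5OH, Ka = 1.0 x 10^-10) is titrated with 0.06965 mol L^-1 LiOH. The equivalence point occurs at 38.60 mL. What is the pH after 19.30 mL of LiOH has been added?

19.30 mL is exactly half the equivalence volume (38.60/2), i.e. the half-equivalence point.
There, n(HA) = n(A^-), so pH = pKa = -log(1.0 x 10^-10) = 10.00.

10.00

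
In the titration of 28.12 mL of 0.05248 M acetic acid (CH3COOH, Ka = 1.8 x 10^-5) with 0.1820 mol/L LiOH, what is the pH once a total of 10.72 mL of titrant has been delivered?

12.09

n(acid) = 0.05248 x 0.02812 = 0.001476 mol; n(LiOH) added = 0.1820 x 0.01072 = 0.001951 mol.
Base is in excess by 0.001951 - 0.001476 = 0.0004753 mol in a total volume of 0.03884 L.
[OH^-] = 0.0004753/0.03884 = 0.01224 M, so pOH = 1.91 and pH = 14.00 - 1.91 = 12.09.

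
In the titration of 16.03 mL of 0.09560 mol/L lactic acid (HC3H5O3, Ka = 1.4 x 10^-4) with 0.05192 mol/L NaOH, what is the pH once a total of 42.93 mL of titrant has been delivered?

12.07

n(acid) = 0.09560 x 0.01603 = 0.001532 mol; n(NaOH) added = 0.05192 x 0.04293 = 0.002229 mol.
Base is in excess by 0.002229 - 0.001532 = 0.0006965 mol in a total volume of 0.05896 L.
[OH^-] = 0.0006965/0.05896 = 0.01181 M, so pOH = 1.93 and pH = 14.00 - 1.93 = 12.07.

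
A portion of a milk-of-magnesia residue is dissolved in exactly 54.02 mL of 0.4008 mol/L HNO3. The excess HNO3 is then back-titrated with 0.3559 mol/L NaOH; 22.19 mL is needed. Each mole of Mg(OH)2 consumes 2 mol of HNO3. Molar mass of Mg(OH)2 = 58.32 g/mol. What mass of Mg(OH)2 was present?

Total n(HNO3) added = 0.4008 x 0.05402 = 0.02165 mol.
n(NaOH) used = 0.3559 x 0.02219 = 0.007897 mol, which equals the excess n(HNO3).
So n(HNO3) consumed by the sample = 0.02165 - 0.007897 = 0.01375 mol.
n(Mg(OH)2) = 0.01375 / 2 = 0.006877 mol.
mass = 0.006877 mol x 58.32 g/mol = 0.401 g.

0.401 g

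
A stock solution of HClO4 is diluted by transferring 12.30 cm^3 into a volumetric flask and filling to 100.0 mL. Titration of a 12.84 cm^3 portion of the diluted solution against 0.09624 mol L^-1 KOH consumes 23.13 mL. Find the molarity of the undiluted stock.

n(KOH) = 0.09624 x 0.02313 = 0.002226 mol.
n(HClO4) in the aliquot = 0.002226 mol.
[diluted HClO4] = 0.002226 / 0.01284 = 0.1734 M.
Dilution factor = 100.0/12.30 = 8.130, so [stock] = 0.1734 x 8.130 = 1.41 M.

1.41 M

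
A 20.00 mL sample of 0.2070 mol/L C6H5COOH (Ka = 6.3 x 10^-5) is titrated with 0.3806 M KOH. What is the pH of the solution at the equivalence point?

8.66

n(C6H5COOH) = 0.2070 x 0.02000 = 0.004140 mol; V(KOH) at equivalence = 0.004140/0.3806 = 0.01088 L.
At equivalence all the acid is converted to C6H5COO-; total volume = 0.02000 + 0.01088 = 0.03088 L, so [C6H5COO-] = 0.004140/0.03088 = 0.1341 M.
Kb = Kw/Ka = 1.0e-14 / 6.3 x 10^-5 = 1.59e-10.
[OH^-] = sqrt(Kb x [C6H5COO-]) = sqrt(1.59e-10 x 0.1341) = 4.61e-6 M.
pOH = 5.34, so pH = 14.00 - 5.34 = 8.66.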